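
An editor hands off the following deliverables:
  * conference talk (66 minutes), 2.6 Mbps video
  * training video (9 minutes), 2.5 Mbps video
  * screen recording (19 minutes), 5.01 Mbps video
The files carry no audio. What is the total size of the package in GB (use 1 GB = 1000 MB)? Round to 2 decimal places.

conference talk: 2.600 Mbps × 3960 s = 10296.0 Mb
training video: 2.500 Mbps × 540 s = 1350.0 Mb
screen recording: 5.010 Mbps × 1140 s = 5711.4 Mb
Total: 17357.4 Mb = 2169.7 MB.
= 2.170 GB.

2.17 GB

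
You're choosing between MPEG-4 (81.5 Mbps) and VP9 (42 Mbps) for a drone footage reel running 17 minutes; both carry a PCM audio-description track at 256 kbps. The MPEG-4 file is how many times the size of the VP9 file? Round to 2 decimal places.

1.93

17 min = 1020 s
Audio: 256 kbps = 0.256 Mbps.
MPEG-4: 81.756 Mbps × 1020 s = 83391.1 Mb = 10.424 GB.
VP9: 42.256 Mbps × 1020 s = 43101.1 Mb = 5.388 GB.
Ratio: 10.424 / 5.388 = 1.935.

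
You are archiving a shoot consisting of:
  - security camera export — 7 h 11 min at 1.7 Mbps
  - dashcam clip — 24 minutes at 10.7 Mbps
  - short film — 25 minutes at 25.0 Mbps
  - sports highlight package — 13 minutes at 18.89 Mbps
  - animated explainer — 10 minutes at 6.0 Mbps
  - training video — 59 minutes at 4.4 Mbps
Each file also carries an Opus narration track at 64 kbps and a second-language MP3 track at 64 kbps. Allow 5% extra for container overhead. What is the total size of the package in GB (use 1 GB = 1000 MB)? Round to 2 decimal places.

17.73 GB

Audio total: 64 + 64 = 128 kbps = 0.128 Mbps.
security camera export: 1.828 Mbps × 25860 s × 1.05 = 49635.7 Mb
dashcam clip: 10.828 Mbps × 1440 s × 1.05 = 16371.9 Mb
short film: 25.128 Mbps × 1500 s × 1.05 = 39576.6 Mb
sports highlight package: 19.018 Mbps × 780 s × 1.05 = 15575.7 Mb
animated explainer: 6.128 Mbps × 600 s × 1.05 = 3860.6 Mb
training video: 4.528 Mbps × 3540 s × 1.05 = 16830.6 Mb
Total: 141851.2 Mb = 17731.4 MB.
= 17.73 GB.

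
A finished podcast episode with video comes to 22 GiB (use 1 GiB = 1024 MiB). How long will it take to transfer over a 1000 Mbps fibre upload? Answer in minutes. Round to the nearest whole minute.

File: 22 GiB = 188978.6 Mb.
At 1000 Mbps: 188978.6 / 1000 = 189.0 s ≈ 3.15 minutes.

3 minutes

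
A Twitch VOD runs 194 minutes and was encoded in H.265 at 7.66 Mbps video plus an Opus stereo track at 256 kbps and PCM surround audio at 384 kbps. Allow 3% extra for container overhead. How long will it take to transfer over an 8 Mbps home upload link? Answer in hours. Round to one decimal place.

3.5 hours

194 min = 11640 s
Audio total: 256 + 384 = 640 kbps = 0.640 Mbps.
Total bitrate: 8.300 Mbps.
File: 8.300 Mbps × 11640 s = 96612.0 Mb.
With 3% container overhead: ×1.03. → 99510.4 Mb.
At 8 Mbps: 99510.4 / 8 = 12438.8 s ≈ 3.46 hours.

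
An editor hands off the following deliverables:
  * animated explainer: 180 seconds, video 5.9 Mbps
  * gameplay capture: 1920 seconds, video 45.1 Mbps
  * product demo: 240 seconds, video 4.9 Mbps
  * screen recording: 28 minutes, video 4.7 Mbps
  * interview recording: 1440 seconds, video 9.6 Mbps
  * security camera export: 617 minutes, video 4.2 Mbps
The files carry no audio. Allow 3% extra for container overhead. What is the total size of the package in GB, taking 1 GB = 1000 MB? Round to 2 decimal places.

34.25 GB

animated explainer: 5.900 Mbps × 180 s × 1.03 = 1093.9 Mb
gameplay capture: 45.100 Mbps × 1920 s × 1.03 = 89189.8 Mb
product demo: 4.900 Mbps × 240 s × 1.03 = 1211.3 Mb
screen recording: 4.700 Mbps × 1680 s × 1.03 = 8132.9 Mb
interview recording: 9.600 Mbps × 1440 s × 1.03 = 14238.7 Mb
security camera export: 4.200 Mbps × 37020 s × 1.03 = 160148.5 Mb
Total: 274015.0 Mb = 34251.9 MB.
= 34.25 GB.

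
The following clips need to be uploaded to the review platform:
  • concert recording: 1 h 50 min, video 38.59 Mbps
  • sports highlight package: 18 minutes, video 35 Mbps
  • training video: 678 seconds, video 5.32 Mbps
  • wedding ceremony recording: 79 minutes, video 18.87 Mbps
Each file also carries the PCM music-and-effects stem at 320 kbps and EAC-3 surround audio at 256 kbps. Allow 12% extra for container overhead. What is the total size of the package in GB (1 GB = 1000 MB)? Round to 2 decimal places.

55.03 GB

Audio total: 320 + 256 = 576 kbps = 0.576 Mbps.
concert recording: 39.166 Mbps × 6600 s × 1.12 = 289515.1 Mb
sports highlight package: 35.576 Mbps × 1080 s × 1.12 = 43032.7 Mb
training video: 5.896 Mbps × 678 s × 1.12 = 4477.2 Mb
wedding ceremony recording: 19.446 Mbps × 4740 s × 1.12 = 103234.9 Mb
Total: 440259.9 Mb = 55032.5 MB.
= 55.03 GB.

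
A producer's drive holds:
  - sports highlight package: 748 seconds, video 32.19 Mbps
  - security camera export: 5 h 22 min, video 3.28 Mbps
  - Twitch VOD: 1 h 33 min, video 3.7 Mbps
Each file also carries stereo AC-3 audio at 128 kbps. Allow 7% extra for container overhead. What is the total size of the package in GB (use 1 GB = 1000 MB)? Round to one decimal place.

14.9 GB

Audio: 128 kbps = 0.128 Mbps.
sports highlight package: 32.318 Mbps × 748 s × 1.07 = 25866.0 Mb
security camera export: 3.408 Mbps × 19320 s × 1.07 = 70451.5 Mb
Twitch VOD: 3.828 Mbps × 5580 s × 1.07 = 22855.5 Mb
Total: 119173.0 Mb = 14896.6 MB.
= 14.90 GB.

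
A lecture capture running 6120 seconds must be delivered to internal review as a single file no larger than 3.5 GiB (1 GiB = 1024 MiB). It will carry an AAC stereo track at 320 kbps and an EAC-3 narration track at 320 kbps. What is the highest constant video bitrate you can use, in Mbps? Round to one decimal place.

Budget: 3.5 GiB = 30064.8 Mb.
Total bitrate budget: 30064.8 Mb / 6120 s = 4.913 Mbps.
Audio total: 320 + 320 = 640 kbps = 0.640 Mbps.
Video: 4.913 − 0.640 = 4.273 Mbps.

4.3 Mbps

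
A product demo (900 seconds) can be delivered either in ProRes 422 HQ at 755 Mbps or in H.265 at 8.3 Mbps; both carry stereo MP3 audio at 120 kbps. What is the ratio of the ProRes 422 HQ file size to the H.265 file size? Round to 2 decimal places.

Audio: 120 kbps = 0.120 Mbps.
ProRes 422 HQ: 755.120 Mbps × 900 s = 679608.0 Mb = 84.951 GB.
H.265: 8.420 Mbps × 900 s = 7578.0 Mb = 0.947 GB.
Ratio: 84.951 / 0.947 = 89.682.

89.68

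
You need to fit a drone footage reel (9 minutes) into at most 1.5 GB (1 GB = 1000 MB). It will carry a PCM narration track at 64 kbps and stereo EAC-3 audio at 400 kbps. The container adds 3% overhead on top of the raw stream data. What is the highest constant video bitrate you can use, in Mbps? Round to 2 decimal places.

21.11 Mbps

Budget: 1.5 GB = 12000.0 Mb.
Stream payload after overhead: 12000.0 / 1.03 = 11650.5 Mb.
9 min = 540 s
Total bitrate budget: 11650.5 Mb / 540 s = 21.575 Mbps.
Audio total: 64 + 400 = 464 kbps = 0.464 Mbps.
Video: 21.575 − 0.464 = 21.111 Mbps.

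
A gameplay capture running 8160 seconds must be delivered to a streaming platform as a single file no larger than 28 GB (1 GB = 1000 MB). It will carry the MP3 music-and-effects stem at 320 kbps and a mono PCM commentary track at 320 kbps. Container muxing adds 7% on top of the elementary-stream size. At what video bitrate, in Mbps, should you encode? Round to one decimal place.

Budget: 28 GB = 224000.0 Mb.
Stream payload after overhead: 224000.0 / 1.07 = 209345.8 Mb.
Total bitrate budget: 209345.8 Mb / 8160 s = 25.655 Mbps.
Audio total: 320 + 320 = 640 kbps = 0.640 Mbps.
Video: 25.655 − 0.640 = 25.015 Mbps.

25.0 Mbps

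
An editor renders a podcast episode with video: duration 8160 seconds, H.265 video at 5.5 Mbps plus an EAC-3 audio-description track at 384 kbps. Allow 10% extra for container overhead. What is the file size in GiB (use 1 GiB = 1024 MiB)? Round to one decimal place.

6.1 GiB

Audio: 384 kbps = 0.384 Mbps.
Total bitrate: 5.5 + 0.384 = 5.884 Mbps.
Stream data: 5.884 Mbps × 8160 s = 48013.4 Mb.
With 10% container overhead: ×1.10.
52,815 Mb = 6,601,848,000 bytes ÷ 1,073,741,824 = 6.148 GiB.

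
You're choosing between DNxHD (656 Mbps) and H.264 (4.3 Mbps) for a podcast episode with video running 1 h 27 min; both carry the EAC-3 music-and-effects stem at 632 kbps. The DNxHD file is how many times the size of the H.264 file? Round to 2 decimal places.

133.14

1 h 27 min = 87 min = 5220 s
Audio: 632 kbps = 0.632 Mbps.
DNxHD: 656.632 Mbps × 5220 s = 3427619.0 Mb = 428.452 GB.
H.264: 4.932 Mbps × 5220 s = 25745.0 Mb = 3.218 GB.
Ratio: 428.452 / 3.218 = 133.137.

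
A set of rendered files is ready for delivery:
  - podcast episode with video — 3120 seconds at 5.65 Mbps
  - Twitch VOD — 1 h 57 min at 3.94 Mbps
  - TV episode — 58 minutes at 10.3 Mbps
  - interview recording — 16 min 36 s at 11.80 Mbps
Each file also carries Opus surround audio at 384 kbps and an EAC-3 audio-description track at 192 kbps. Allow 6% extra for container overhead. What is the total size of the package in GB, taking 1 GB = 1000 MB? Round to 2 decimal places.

13.42 GB

Audio total: 384 + 192 = 576 kbps = 0.576 Mbps.
podcast episode with video: 6.226 Mbps × 3120 s × 1.06 = 20590.6 Mb
Twitch VOD: 4.516 Mbps × 7020 s × 1.06 = 33604.5 Mb
TV episode: 10.876 Mbps × 3480 s × 1.06 = 40119.4 Mb
interview recording: 12.376 Mbps × 996 s × 1.06 = 13066.1 Mb
Total: 107380.6 Mb = 13422.6 MB.
= 13.42 GB.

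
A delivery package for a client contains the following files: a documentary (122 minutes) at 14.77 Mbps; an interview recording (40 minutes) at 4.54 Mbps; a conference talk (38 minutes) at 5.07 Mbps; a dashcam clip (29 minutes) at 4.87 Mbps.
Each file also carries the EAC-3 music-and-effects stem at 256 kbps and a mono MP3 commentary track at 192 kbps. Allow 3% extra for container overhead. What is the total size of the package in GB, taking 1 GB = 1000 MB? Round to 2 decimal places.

Audio total: 256 + 192 = 448 kbps = 0.448 Mbps.
documentary: 15.218 Mbps × 7320 s × 1.03 = 114737.6 Mb
interview recording: 4.988 Mbps × 2400 s × 1.03 = 12330.3 Mb
conference talk: 5.518 Mbps × 2280 s × 1.03 = 12958.5 Mb
dashcam clip: 5.318 Mbps × 1740 s × 1.03 = 9530.9 Mb
Total: 149557.4 Mb = 18694.7 MB.
= 18.69 GB.

18.69 GB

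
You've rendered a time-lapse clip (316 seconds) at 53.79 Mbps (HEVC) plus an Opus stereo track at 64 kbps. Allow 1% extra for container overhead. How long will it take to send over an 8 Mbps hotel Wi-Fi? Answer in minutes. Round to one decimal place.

Audio: 64 kbps = 0.064 Mbps.
Total bitrate: 53.854 Mbps.
File: 53.854 Mbps × 316 s = 17017.9 Mb.
With 1% container overhead: ×1.01. → 17188.0 Mb.
At 8 Mbps: 17188.0 / 8 = 2148.5 s ≈ 35.8 minutes.

35.8 minutes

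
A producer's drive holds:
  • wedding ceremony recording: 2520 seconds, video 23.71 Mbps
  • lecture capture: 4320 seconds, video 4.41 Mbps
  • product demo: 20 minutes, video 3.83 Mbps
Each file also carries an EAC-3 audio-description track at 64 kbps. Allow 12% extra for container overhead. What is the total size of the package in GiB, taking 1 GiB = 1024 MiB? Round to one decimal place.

10.9 GiB

Audio: 64 kbps = 0.064 Mbps.
wedding ceremony recording: 23.774 Mbps × 2520 s × 1.12 = 67099.7 Mb
lecture capture: 4.474 Mbps × 4320 s × 1.12 = 21647.0 Mb
product demo: 3.894 Mbps × 1200 s × 1.12 = 5233.5 Mb
Total: 93980.3 Mb = 11747.5 MB.
= 10.94 GiB.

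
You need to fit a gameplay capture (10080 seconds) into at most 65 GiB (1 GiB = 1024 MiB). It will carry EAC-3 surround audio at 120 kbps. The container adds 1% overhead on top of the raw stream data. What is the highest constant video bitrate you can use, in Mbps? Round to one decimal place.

Budget: 65 GiB = 558345.7 Mb.
Stream payload after overhead: 558345.7 / 1.01 = 552817.6 Mb.
Total bitrate budget: 552817.6 Mb / 10080 s = 54.843 Mbps.
Audio: 120 kbps = 0.120 Mbps.
Video: 54.843 − 0.120 = 54.723 Mbps.

54.7 Mbps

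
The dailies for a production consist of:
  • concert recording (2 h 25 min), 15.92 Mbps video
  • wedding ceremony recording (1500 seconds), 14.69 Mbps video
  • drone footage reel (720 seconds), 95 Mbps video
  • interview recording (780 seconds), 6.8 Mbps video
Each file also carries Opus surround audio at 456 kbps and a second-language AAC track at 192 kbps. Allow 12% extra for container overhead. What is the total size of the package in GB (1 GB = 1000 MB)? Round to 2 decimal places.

Audio total: 456 + 192 = 648 kbps = 0.648 Mbps.
concert recording: 16.568 Mbps × 8700 s × 1.12 = 161438.6 Mb
wedding ceremony recording: 15.338 Mbps × 1500 s × 1.12 = 25767.8 Mb
drone footage reel: 95.648 Mbps × 720 s × 1.12 = 77130.5 Mb
interview recording: 7.448 Mbps × 780 s × 1.12 = 6506.6 Mb
Total: 270843.6 Mb = 33855.4 MB.
= 33.86 GB.

33.86 GB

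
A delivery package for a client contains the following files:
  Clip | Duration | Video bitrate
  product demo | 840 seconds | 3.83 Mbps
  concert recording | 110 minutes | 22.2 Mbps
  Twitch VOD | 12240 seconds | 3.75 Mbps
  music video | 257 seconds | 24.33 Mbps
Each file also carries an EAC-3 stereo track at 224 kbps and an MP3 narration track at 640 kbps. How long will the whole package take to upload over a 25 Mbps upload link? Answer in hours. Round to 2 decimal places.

2.43 hours

Audio total: 224 + 640 = 864 kbps = 0.864 Mbps.
product demo: 4.694 Mbps × 840 s = 3943.0 Mb
concert recording: 23.064 Mbps × 6600 s = 152222.4 Mb
Twitch VOD: 4.614 Mbps × 12240 s = 56475.4 Mb
music video: 25.194 Mbps × 257 s = 6474.9 Mb
Total: 219115.6 Mb = 27389.4 MB.
At 25 Mbps: 219115.6 / 25 = 8765 s ≈ 2.43 hours.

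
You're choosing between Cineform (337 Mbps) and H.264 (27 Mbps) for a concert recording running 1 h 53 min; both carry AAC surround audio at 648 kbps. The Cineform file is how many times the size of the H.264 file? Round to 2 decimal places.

1 h 53 min = 113 min = 6780 s
Audio: 648 kbps = 0.648 Mbps.
Cineform: 337.648 Mbps × 6780 s = 2289253.4 Mb = 266.504 GiB.
H.264: 27.648 Mbps × 6780 s = 187453.4 Mb = 21.822 GiB.
Ratio: 266.504 / 21.822 = 12.212.

12.21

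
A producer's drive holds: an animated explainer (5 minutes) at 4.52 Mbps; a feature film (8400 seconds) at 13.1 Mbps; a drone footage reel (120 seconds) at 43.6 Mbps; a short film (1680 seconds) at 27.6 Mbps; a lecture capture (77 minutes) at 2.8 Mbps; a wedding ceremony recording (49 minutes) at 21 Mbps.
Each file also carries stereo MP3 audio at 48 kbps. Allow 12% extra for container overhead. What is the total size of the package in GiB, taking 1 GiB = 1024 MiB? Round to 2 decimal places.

Audio: 48 kbps = 0.048 Mbps.
animated explainer: 4.568 Mbps × 300 s × 1.12 = 1534.8 Mb
feature film: 13.148 Mbps × 8400 s × 1.12 = 123696.4 Mb
drone footage reel: 43.648 Mbps × 120 s × 1.12 = 5866.3 Mb
short film: 27.648 Mbps × 1680 s × 1.12 = 52022.5 Mb
lecture capture: 2.848 Mbps × 4620 s × 1.12 = 14736.7 Mb
wedding ceremony recording: 21.048 Mbps × 2940 s × 1.12 = 69306.9 Mb
Total: 267163.5 Mb = 33395.4 MB.
= 31.10 GiB.

31.10 GiB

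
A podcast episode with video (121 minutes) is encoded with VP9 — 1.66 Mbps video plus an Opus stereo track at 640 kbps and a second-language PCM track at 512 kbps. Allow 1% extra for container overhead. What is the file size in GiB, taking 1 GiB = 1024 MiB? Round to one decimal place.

121 min = 7260 s
Audio total: 640 + 512 = 1152 kbps = 1.152 Mbps.
Total bitrate: 1.66 + 1.152 = 2.812 Mbps.
Stream data: 2.812 Mbps × 7260 s = 20415.1 Mb.
With 1% container overhead: ×1.01.
20,619 Mb = 2,577,408,900 bytes ÷ 1,073,741,824 = 2.400 GiB.

2.4 GiB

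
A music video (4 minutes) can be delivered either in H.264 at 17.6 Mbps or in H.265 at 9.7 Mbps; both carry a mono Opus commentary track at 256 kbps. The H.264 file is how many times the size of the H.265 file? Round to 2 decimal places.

1.79

4 min = 240 s
Audio: 256 kbps = 0.256 Mbps.
H.264: 17.856 Mbps × 240 s = 4285.4 Mb = 0.536 GB.
H.265: 9.956 Mbps × 240 s = 2389.4 Mb = 0.299 GB.
Ratio: 0.536 / 0.299 = 1.793.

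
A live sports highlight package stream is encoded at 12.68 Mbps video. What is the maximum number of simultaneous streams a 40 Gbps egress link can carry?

3154

40 Gbps = 40,000 Mbps; 40,000 / 12.680 = 3154.57 → 3154 viewers.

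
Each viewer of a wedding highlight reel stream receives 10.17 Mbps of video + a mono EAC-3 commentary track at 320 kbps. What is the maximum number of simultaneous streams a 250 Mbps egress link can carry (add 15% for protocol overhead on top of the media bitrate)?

20

Audio: 320 kbps = 0.320 Mbps.
Per-viewer media rate: 10.490 Mbps.
On the wire with 15% overhead: 12.063 Mbps.
250 Mbps = 250.0 Mbps; 250.0 / 12.063 = 20.72 → 20 viewers.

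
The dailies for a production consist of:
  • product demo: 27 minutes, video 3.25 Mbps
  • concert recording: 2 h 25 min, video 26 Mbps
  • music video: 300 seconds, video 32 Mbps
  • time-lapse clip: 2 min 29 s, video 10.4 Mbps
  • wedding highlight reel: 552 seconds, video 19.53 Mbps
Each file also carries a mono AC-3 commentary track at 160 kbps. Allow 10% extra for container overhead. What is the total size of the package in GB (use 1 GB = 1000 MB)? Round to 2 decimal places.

35.09 GB

Audio: 160 kbps = 0.160 Mbps.
product demo: 3.410 Mbps × 1620 s × 1.10 = 6076.6 Mb
concert recording: 26.160 Mbps × 8700 s × 1.10 = 250351.2 Mb
music video: 32.160 Mbps × 300 s × 1.10 = 10612.8 Mb
time-lapse clip: 10.560 Mbps × 149 s × 1.10 = 1730.8 Mb
wedding highlight reel: 19.690 Mbps × 552 s × 1.10 = 11955.8 Mb
Total: 280727.2 Mb = 35090.9 MB.
= 35.09 GB.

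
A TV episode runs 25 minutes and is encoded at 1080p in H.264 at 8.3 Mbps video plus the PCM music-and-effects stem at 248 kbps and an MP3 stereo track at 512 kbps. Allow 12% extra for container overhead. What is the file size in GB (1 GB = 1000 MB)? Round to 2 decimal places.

1.90 GB

25 min = 1500 s
Audio total: 248 + 512 = 760 kbps = 0.760 Mbps.
Total bitrate: 8.3 + 0.760 = 9.060 Mbps.
Stream data: 9.060 Mbps × 1500 s = 13590.0 Mb.
With 12% container overhead: ×1.12.
15,221 Mb ÷ 8 = 1,903 MB → 1.903 GB.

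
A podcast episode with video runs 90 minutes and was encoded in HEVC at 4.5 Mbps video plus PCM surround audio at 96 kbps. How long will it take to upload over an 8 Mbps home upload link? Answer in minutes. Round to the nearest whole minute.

90 min = 5400 s
Audio: 96 kbps = 0.096 Mbps.
Total bitrate: 4.596 Mbps.
File: 4.596 Mbps × 5400 s = 24818.4 Mb.
At 8 Mbps: 24818.4 / 8 = 3102.3 s ≈ 51.7 minutes.

52 minutes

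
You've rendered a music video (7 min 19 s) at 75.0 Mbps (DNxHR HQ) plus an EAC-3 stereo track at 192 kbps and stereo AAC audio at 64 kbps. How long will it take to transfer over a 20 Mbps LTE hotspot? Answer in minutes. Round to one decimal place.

7 min 19 s = 439 s
Audio total: 192 + 64 = 256 kbps = 0.256 Mbps.
Total bitrate: 75.256 Mbps.
File: 75.256 Mbps × 439 s = 33037.4 Mb.
At 20 Mbps: 33037.4 / 20 = 1651.9 s ≈ 27.5 minutes.

27.5 minutes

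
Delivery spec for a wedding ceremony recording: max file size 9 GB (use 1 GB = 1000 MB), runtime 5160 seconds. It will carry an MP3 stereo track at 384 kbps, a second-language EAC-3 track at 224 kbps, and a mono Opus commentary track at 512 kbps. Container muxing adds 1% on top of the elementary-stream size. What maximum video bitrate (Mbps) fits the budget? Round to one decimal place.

Budget: 9 GB = 72000.0 Mb.
Stream payload after overhead: 72000.0 / 1.01 = 71287.1 Mb.
Total bitrate budget: 71287.1 Mb / 5160 s = 13.815 Mbps.
Audio total: 384 + 224 + 512 = 1120 kbps = 1.120 Mbps.
Video: 13.815 − 1.120 = 12.695 Mbps.

12.7 Mbps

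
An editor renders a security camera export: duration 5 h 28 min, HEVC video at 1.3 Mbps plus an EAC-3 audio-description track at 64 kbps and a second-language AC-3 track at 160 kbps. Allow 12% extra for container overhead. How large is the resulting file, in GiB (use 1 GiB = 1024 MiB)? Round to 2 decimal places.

5 h 28 min = 328 min = 19680 s
Audio total: 64 + 160 = 224 kbps = 0.224 Mbps.
Total bitrate: 1.3 + 0.224 = 1.524 Mbps.
Stream data: 1.524 Mbps × 19680 s = 29992.3 Mb.
With 12% container overhead: ×1.12.
33,591 Mb = 4,198,924,800 bytes ÷ 1,073,741,824 = 3.911 GiB.

3.91 GiB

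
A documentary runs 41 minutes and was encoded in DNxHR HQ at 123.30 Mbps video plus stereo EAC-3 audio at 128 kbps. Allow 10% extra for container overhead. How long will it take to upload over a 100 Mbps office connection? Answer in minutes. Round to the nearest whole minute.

41 min = 2460 s
Audio: 128 kbps = 0.128 Mbps.
Total bitrate: 123.428 Mbps.
File: 123.428 Mbps × 2460 s = 303632.9 Mb.
With 10% container overhead: ×1.10. → 333996.2 Mb.
At 100 Mbps: 333996.2 / 100 = 3340.0 s ≈ 55.7 minutes.

56 minutes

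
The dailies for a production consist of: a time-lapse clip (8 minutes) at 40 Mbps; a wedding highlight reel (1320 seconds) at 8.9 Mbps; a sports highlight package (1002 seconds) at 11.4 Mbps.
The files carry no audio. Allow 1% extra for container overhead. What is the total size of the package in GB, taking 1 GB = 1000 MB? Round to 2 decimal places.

time-lapse clip: 40.000 Mbps × 480 s × 1.01 = 19392.0 Mb
wedding highlight reel: 8.900 Mbps × 1320 s × 1.01 = 11865.5 Mb
sports highlight package: 11.400 Mbps × 1002 s × 1.01 = 11537.0 Mb
Total: 42794.5 Mb = 5349.3 MB.
= 5.349 GB.

5.35 GB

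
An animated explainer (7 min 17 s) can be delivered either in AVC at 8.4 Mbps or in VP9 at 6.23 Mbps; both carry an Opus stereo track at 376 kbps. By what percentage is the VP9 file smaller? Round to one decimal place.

24.7%

7 min 17 s = 437 s
Audio: 376 kbps = 0.376 Mbps.
AVC: 8.776 Mbps × 437 s = 3835.1 Mb = 479.389 MB.
VP9: 6.606 Mbps × 437 s = 2886.8 Mb = 360.853 MB.
Reduction: (1 − 360.853/479.389) × 100 = 24.73%.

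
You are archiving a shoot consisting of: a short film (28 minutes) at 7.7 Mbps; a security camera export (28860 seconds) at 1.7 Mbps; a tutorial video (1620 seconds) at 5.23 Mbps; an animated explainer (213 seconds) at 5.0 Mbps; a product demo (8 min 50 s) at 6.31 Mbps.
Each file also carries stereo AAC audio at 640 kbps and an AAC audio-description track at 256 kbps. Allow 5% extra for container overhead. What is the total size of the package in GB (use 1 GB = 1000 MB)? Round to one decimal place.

Audio total: 640 + 256 = 896 kbps = 0.896 Mbps.
short film: 8.596 Mbps × 1680 s × 1.05 = 15163.3 Mb
security camera export: 2.596 Mbps × 28860 s × 1.05 = 78666.6 Mb
tutorial video: 6.126 Mbps × 1620 s × 1.05 = 10420.3 Mb
animated explainer: 5.896 Mbps × 213 s × 1.05 = 1318.6 Mb
product demo: 7.206 Mbps × 530 s × 1.05 = 4010.1 Mb
Total: 109579.0 Mb = 13697.4 MB.
= 13.70 GB.

13.7 GB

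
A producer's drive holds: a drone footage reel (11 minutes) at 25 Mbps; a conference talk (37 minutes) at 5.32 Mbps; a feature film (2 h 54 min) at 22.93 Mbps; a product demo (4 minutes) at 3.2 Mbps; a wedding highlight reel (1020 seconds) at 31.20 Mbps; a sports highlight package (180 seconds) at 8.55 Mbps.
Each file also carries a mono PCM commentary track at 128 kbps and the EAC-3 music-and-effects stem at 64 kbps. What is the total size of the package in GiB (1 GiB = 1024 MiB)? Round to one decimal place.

35.5 GiB

Audio total: 128 + 64 = 192 kbps = 0.192 Mbps.
drone footage reel: 25.192 Mbps × 660 s = 16626.7 Mb
conference talk: 5.512 Mbps × 2220 s = 12236.6 Mb
feature film: 23.122 Mbps × 10440 s = 241393.7 Mb
product demo: 3.392 Mbps × 240 s = 814.1 Mb
wedding highlight reel: 31.392 Mbps × 1020 s = 32019.8 Mb
sports highlight package: 8.742 Mbps × 180 s = 1573.6 Mb
Total: 304664.5 Mb = 38083.1 MB.
= 35.47 GiB.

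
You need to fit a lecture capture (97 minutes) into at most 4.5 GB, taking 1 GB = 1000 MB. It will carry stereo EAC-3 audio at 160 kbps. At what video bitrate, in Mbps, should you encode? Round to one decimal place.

6.0 Mbps

Budget: 4.5 GB = 36000.0 Mb.
97 min = 5820 s
Total bitrate budget: 36000.0 Mb / 5820 s = 6.186 Mbps.
Audio: 160 kbps = 0.160 Mbps.
Video: 6.186 − 0.160 = 6.026 Mbps.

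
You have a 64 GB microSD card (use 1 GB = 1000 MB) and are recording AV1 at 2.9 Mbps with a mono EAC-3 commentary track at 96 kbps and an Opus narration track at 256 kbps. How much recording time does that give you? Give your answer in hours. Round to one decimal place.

43.7 hours

Audio total: 96 + 256 = 352 kbps = 0.352 Mbps.
Total bitrate: 2.9 + 0.352 = 3.252 Mbps.
Capacity: 64 GB = 512,000 Mb.
Recording time: 512,000 / 3.252 = 157,442 s ≈ 43.7 hours.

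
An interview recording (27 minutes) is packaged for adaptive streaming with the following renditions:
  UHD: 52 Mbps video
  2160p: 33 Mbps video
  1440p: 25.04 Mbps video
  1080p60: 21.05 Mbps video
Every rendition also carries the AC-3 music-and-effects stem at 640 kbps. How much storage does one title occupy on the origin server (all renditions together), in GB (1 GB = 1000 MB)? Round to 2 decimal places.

27 min = 1620 s
Audio: 640 kbps = 0.640 Mbps.
Sum of rendition bitrates: (52+0.640) + (33+0.640) + (25.04+0.640) + (21.05+0.640) = 133.650 Mbps.
× 1620 s = 216,513 Mb = 27,064 MB = 27.06 GB.

27.06 GB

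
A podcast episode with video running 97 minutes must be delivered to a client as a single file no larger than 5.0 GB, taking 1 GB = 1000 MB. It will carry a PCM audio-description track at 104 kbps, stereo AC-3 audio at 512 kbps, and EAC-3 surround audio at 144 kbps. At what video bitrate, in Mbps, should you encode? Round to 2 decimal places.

6.11 Mbps

Budget: 5.0 GB = 40000.0 Mb.
97 min = 5820 s
Total bitrate budget: 40000.0 Mb / 5820 s = 6.873 Mbps.
Audio total: 104 + 512 + 144 = 760 kbps = 0.760 Mbps.
Video: 6.873 − 0.760 = 6.113 Mbps.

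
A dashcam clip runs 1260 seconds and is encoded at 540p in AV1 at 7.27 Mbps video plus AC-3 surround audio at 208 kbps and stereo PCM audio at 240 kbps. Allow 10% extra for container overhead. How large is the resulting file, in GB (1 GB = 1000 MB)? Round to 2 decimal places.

1.34 GB

Audio total: 208 + 240 = 448 kbps = 0.448 Mbps.
Total bitrate: 7.27 + 0.448 = 7.718 Mbps.
Stream data: 7.718 Mbps × 1260 s = 9724.7 Mb.
With 10% container overhead: ×1.10.
10,697 Mb ÷ 8 = 1,337 MB → 1.337 GB.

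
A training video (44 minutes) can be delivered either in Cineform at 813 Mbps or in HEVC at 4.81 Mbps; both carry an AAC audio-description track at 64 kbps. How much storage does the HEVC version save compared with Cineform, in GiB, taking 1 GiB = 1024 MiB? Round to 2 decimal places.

44 min = 2640 s
Audio: 64 kbps = 0.064 Mbps.
Cineform: 813.064 Mbps × 2640 s = 2146489.0 Mb = 249.884 GiB.
HEVC: 4.874 Mbps × 2640 s = 12867.4 Mb = 1.498 GiB.
Saving: 249.884 − 1.498 = 248.386 GiB.

248.39 GiB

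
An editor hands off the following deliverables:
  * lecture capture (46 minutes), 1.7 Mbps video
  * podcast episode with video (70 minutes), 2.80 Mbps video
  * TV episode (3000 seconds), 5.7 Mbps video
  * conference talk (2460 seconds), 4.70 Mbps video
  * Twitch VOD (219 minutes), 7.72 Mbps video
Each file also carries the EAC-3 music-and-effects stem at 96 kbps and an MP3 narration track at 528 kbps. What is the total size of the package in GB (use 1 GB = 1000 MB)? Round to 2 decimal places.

Audio total: 96 + 528 = 624 kbps = 0.624 Mbps.
lecture capture: 2.324 Mbps × 2760 s = 6414.2 Mb
podcast episode with video: 3.424 Mbps × 4200 s = 14380.8 Mb
TV episode: 6.324 Mbps × 3000 s = 18972.0 Mb
conference talk: 5.324 Mbps × 2460 s = 13097.0 Mb
Twitch VOD: 8.344 Mbps × 13140 s = 109640.2 Mb
Total: 162504.2 Mb = 20313.0 MB.
= 20.31 GB.

20.31 GB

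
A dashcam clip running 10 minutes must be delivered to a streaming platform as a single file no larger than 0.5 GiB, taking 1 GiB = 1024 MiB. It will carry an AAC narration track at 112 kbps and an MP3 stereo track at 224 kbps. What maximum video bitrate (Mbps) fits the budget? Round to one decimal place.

Budget: 0.5 GiB = 4295.0 Mb.
10 min = 600 s
Total bitrate budget: 4295.0 Mb / 600 s = 7.158 Mbps.
Audio total: 112 + 224 = 336 kbps = 0.336 Mbps.
Video: 7.158 − 0.336 = 6.822 Mbps.

6.8 Mbps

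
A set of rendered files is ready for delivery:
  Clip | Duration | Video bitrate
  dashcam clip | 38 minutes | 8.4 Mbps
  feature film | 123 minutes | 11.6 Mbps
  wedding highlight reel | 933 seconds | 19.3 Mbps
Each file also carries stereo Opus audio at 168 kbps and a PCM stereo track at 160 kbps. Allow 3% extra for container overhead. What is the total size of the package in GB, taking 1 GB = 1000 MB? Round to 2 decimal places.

16.25 GB

Audio total: 168 + 160 = 328 kbps = 0.328 Mbps.
dashcam clip: 8.728 Mbps × 2280 s × 1.03 = 20496.8 Mb
feature film: 11.928 Mbps × 7380 s × 1.03 = 90669.5 Mb
wedding highlight reel: 19.628 Mbps × 933 s × 1.03 = 18862.3 Mb
Total: 130028.6 Mb = 16253.6 MB.
= 16.25 GB.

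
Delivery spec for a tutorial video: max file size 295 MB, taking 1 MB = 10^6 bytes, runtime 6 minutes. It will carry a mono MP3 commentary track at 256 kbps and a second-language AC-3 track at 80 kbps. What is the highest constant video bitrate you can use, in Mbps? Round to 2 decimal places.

Budget: 295 MB = 2360.0 Mb.
6 min = 360 s
Total bitrate budget: 2360.0 Mb / 360 s = 6.556 Mbps.
Audio total: 256 + 80 = 336 kbps = 0.336 Mbps.
Video: 6.556 − 0.336 = 6.220 Mbps.

6.22 Mbps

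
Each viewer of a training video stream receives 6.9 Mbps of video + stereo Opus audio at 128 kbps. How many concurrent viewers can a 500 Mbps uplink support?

Audio: 128 kbps = 0.128 Mbps.
Per-viewer media rate: 7.028 Mbps.
500 Mbps = 500.0 Mbps; 500.0 / 7.028 = 71.14 → 71 viewers.

71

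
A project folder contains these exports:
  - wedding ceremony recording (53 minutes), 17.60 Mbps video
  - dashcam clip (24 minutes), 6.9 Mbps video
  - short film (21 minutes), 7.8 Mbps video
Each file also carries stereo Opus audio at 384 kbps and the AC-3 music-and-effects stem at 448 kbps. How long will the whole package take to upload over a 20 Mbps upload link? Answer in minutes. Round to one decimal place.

67.2 minutes

Audio total: 384 + 448 = 832 kbps = 0.832 Mbps.
wedding ceremony recording: 18.432 Mbps × 3180 s = 58613.8 Mb
dashcam clip: 7.732 Mbps × 1440 s = 11134.1 Mb
short film: 8.632 Mbps × 1260 s = 10876.3 Mb
Total: 80624.2 Mb = 10078.0 MB.
At 20 Mbps: 80624.2 / 20 = 4031 s ≈ 67.2 minutes.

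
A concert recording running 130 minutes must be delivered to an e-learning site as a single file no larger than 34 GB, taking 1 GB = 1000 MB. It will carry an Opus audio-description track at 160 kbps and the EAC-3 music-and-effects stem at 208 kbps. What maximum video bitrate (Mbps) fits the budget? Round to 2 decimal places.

Budget: 34 GB = 272000.0 Mb.
130 min = 7800 s
Total bitrate budget: 272000.0 Mb / 7800 s = 34.872 Mbps.
Audio total: 160 + 208 = 368 kbps = 0.368 Mbps.
Video: 34.872 − 0.368 = 34.504 Mbps.

34.50 Mbps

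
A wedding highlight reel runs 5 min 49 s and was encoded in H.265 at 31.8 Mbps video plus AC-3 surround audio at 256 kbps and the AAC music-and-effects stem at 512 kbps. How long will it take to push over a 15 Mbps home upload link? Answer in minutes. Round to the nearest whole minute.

5 min 49 s = 349 s
Audio total: 256 + 512 = 768 kbps = 0.768 Mbps.
Total bitrate: 32.568 Mbps.
File: 32.568 Mbps × 349 s = 11366.2 Mb.
At 15 Mbps: 11366.2 / 15 = 757.7 s ≈ 12.6 minutes.

13 minutes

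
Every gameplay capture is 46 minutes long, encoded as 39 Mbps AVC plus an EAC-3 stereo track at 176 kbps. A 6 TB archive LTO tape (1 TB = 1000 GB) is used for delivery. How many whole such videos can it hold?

443

46 min = 2760 s
Audio: 176 kbps = 0.176 Mbps.
Total bitrate: 39.176 Mbps.
Per item: 39.176 Mbps × 2760 s = 108,126 Mb = 13,516 MB.
Capacity: 6 TB = 48,000,000 Mb; 443.93 items → 443 complete.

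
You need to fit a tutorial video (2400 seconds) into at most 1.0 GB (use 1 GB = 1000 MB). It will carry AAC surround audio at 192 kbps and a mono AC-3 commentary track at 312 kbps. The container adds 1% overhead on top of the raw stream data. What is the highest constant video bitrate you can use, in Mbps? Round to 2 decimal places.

Budget: 1.0 GB = 8000.0 Mb.
Stream payload after overhead: 8000.0 / 1.01 = 7920.8 Mb.
Total bitrate budget: 7920.8 Mb / 2400 s = 3.300 Mbps.
Audio total: 192 + 312 = 504 kbps = 0.504 Mbps.
Video: 3.300 − 0.504 = 2.796 Mbps.

2.80 Mbps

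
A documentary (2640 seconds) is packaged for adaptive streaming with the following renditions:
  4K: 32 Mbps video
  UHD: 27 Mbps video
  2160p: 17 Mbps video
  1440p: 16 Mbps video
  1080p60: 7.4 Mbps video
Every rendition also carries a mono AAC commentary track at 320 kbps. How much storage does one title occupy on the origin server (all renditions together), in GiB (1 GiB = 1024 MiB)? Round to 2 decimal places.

Audio: 320 kbps = 0.320 Mbps.
Sum of rendition bitrates: (32+0.320) + (27+0.320) + (17+0.320) + (16+0.320) + (7.4+0.320) = 101.000 Mbps.
× 2640 s = 266,640 Mb = 33,330 MB = 31.04 GiB.

31.04 GiB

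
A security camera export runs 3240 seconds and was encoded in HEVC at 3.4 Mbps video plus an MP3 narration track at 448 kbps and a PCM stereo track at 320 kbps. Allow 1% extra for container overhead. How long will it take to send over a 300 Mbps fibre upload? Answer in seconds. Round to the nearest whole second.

Audio total: 448 + 320 = 768 kbps = 0.768 Mbps.
Total bitrate: 4.168 Mbps.
File: 4.168 Mbps × 3240 s = 13504.3 Mb.
With 1% container overhead: ×1.01. → 13639.4 Mb.
At 300 Mbps: 13639.4 / 300 = 45.5 s ≈ 45.5 seconds.

45 seconds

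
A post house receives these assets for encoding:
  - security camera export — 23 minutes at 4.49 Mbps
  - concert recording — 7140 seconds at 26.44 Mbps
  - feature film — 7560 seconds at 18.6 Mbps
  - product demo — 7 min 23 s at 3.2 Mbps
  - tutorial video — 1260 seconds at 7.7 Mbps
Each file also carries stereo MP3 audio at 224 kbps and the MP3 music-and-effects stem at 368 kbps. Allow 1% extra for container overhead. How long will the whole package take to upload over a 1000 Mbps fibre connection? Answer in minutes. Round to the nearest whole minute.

6 minutes

Audio total: 224 + 368 = 592 kbps = 0.592 Mbps.
security camera export: 5.082 Mbps × 1380 s × 1.01 = 7083.3 Mb
concert recording: 27.032 Mbps × 7140 s × 1.01 = 194938.6 Mb
feature film: 19.192 Mbps × 7560 s × 1.01 = 146542.4 Mb
product demo: 3.792 Mbps × 443 s × 1.01 = 1696.7 Mb
tutorial video: 8.292 Mbps × 1260 s × 1.01 = 10552.4 Mb
Total: 360813.3 Mb = 45101.7 MB.
At 1000 Mbps: 360813.3 / 1000 = 361 s ≈ 6.01 minutes.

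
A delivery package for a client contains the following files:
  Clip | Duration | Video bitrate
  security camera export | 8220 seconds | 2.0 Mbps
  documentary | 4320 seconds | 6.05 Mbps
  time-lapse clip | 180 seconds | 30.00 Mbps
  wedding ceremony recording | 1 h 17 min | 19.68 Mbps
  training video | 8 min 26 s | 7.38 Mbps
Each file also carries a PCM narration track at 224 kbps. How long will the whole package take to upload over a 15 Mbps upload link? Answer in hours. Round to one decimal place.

2.7 hours

Audio: 224 kbps = 0.224 Mbps.
security camera export: 2.224 Mbps × 8220 s = 18281.3 Mb
documentary: 6.274 Mbps × 4320 s = 27103.7 Mb
time-lapse clip: 30.224 Mbps × 180 s = 5440.3 Mb
wedding ceremony recording: 19.904 Mbps × 4620 s = 91956.5 Mb
training video: 7.604 Mbps × 506 s = 3847.6 Mb
Total: 146629.4 Mb = 18328.7 MB.
At 15 Mbps: 146629.4 / 15 = 9775 s ≈ 2.72 hours.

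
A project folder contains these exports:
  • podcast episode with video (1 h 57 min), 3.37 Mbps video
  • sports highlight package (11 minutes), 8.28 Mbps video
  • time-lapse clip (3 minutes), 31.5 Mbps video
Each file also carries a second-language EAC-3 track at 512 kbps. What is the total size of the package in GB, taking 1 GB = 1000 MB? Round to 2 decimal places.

4.85 GB

Audio: 512 kbps = 0.512 Mbps.
podcast episode with video: 3.882 Mbps × 7020 s = 27251.6 Mb
sports highlight package: 8.792 Mbps × 660 s = 5802.7 Mb
time-lapse clip: 32.012 Mbps × 180 s = 5762.2 Mb
Total: 38816.5 Mb = 4852.1 MB.
= 4.852 GB.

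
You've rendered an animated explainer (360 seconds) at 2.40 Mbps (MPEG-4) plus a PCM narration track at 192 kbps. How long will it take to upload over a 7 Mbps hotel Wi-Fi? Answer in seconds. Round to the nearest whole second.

133 seconds

Audio: 192 kbps = 0.192 Mbps.
Total bitrate: 2.592 Mbps.
File: 2.592 Mbps × 360 s = 933.1 Mb.
At 7 Mbps: 933.1 / 7 = 133.3 s ≈ 133 seconds.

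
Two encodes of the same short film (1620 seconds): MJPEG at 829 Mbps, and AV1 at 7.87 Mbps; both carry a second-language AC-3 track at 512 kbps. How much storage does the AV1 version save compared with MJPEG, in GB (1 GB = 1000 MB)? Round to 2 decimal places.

Audio: 512 kbps = 0.512 Mbps.
MJPEG: 829.512 Mbps × 1620 s = 1343809.4 Mb = 167.976 GB.
AV1: 8.382 Mbps × 1620 s = 13578.8 Mb = 1.697 GB.
Saving: 167.976 − 1.697 = 166.279 GB.

166.28 GB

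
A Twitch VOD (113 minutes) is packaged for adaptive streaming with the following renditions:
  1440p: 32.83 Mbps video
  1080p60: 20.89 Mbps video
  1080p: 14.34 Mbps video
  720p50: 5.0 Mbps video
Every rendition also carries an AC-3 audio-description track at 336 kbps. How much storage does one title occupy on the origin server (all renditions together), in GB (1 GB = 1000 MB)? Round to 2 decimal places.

113 min = 6780 s
Audio: 336 kbps = 0.336 Mbps.
Sum of rendition bitrates: (32.83+0.336) + (20.89+0.336) + (14.34+0.336) + (5.0+0.336) = 74.404 Mbps.
× 6780 s = 504,459 Mb = 63,057 MB = 63.06 GB.

63.06 GB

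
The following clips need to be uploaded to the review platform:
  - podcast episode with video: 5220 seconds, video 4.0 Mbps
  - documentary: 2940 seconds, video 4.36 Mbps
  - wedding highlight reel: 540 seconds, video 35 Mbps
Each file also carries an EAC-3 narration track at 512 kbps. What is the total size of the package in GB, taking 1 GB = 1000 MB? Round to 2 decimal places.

7.13 GB

Audio: 512 kbps = 0.512 Mbps.
podcast episode with video: 4.512 Mbps × 5220 s = 23552.6 Mb
documentary: 4.872 Mbps × 2940 s = 14323.7 Mb
wedding highlight reel: 35.512 Mbps × 540 s = 19176.5 Mb
Total: 57052.8 Mb = 7131.6 MB.
= 7.132 GB.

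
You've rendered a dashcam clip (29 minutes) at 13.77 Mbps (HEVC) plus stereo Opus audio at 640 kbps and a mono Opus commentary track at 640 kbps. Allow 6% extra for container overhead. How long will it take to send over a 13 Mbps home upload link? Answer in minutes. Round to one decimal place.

29 min = 1740 s
Audio total: 640 + 640 = 1280 kbps = 1.280 Mbps.
Total bitrate: 15.050 Mbps.
File: 15.050 Mbps × 1740 s = 26187.0 Mb.
With 6% container overhead: ×1.06. → 27758.2 Mb.
At 13 Mbps: 27758.2 / 13 = 2135.2 s ≈ 35.6 minutes.

35.6 minutes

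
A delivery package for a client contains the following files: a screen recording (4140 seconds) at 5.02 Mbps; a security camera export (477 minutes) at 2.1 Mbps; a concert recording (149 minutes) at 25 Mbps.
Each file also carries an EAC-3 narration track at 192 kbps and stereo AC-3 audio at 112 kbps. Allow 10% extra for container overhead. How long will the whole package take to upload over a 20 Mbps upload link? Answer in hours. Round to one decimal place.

Audio total: 192 + 112 = 304 kbps = 0.304 Mbps.
screen recording: 5.324 Mbps × 4140 s × 1.10 = 24245.5 Mb
security camera export: 2.404 Mbps × 28620 s × 1.10 = 75682.7 Mb
concert recording: 25.304 Mbps × 8940 s × 1.10 = 248839.5 Mb
Total: 348767.8 Mb = 43596.0 MB.
At 20 Mbps: 348767.8 / 20 = 17438 s ≈ 4.84 hours.

4.8 hours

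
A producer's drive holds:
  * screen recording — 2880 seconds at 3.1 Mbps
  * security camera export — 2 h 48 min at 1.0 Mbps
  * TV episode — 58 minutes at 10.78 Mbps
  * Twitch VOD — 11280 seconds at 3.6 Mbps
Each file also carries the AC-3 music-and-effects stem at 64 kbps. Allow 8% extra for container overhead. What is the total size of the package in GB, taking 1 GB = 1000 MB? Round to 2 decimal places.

Audio: 64 kbps = 0.064 Mbps.
screen recording: 3.164 Mbps × 2880 s × 1.08 = 9841.3 Mb
security camera export: 1.064 Mbps × 10080 s × 1.08 = 11583.1 Mb
TV episode: 10.844 Mbps × 3480 s × 1.08 = 40756.1 Mb
Twitch VOD: 3.664 Mbps × 11280 s × 1.08 = 44636.3 Mb
Total: 106816.8 Mb = 13352.1 MB.
= 13.35 GB.

13.35 GB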